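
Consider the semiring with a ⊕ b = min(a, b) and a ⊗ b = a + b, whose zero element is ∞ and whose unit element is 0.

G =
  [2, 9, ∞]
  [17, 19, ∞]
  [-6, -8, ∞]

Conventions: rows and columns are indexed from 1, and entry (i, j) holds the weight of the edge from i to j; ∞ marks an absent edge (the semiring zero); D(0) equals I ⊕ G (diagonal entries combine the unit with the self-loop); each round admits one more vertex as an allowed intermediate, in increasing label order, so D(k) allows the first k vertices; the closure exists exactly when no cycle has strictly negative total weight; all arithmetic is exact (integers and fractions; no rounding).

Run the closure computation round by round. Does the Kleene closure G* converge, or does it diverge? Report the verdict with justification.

D(0):
  [0, 9, ∞]
  [17, 0, ∞]
  [-6, -8, 0]
D(1):
  [0, 9, ∞]
  [17, 0, ∞]
  [-6, -8, 0]
D(2):
  [0, 9, ∞]
  [17, 0, ∞]
  [-6, -8, 0]
D(3):
  [0, 9, ∞]
  [17, 0, ∞]
  [-6, -8, 0]
Key observation: every diagonal entry stays at the unit through all rounds, so no improving cycle exists.
Answer: CONVERGES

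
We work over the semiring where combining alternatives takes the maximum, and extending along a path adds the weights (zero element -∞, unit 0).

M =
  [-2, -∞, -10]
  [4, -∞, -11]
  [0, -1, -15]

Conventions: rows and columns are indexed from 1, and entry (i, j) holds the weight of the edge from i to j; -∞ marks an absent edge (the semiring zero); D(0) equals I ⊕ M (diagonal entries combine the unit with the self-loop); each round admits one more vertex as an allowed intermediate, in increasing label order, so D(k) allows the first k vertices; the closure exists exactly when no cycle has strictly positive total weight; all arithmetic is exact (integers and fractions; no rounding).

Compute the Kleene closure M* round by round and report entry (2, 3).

D(0):
  [0, -∞, -10]
  [4, 0, -11]
  [0, -1, 0]
D(1):
  [0, -∞, -10]
  [4, 0, -6]
  [0, -1, 0]
D(2):
  [0, -∞, -10]
  [4, 0, -6]
  [3, -1, 0]
D(3):
  [0, -11, -10]
  [4, 0, -6]
  [3, -1, 0]
Answer: M*[2][3] = -6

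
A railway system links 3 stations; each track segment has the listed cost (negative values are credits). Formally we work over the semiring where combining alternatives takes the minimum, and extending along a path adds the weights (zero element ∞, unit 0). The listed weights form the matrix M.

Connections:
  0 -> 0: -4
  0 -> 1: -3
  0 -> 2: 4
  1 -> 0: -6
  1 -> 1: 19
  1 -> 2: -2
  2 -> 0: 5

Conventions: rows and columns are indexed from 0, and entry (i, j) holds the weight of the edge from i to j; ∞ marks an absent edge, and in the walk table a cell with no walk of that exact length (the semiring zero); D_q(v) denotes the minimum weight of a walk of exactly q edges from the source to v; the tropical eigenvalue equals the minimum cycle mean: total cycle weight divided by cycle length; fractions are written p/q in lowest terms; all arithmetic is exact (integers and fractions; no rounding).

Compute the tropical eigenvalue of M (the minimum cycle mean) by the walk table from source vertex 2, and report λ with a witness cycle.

q=0: [∞, ∞, 0]
q=1: [5, ∞, ∞]
q=2: [1, 2, 9]
q=3: [-4, -2, 0]
Optimal cycle mean attained by: cycle 0->1->0, total (-3) + (-6), length 2.
Answer: λ = -9/2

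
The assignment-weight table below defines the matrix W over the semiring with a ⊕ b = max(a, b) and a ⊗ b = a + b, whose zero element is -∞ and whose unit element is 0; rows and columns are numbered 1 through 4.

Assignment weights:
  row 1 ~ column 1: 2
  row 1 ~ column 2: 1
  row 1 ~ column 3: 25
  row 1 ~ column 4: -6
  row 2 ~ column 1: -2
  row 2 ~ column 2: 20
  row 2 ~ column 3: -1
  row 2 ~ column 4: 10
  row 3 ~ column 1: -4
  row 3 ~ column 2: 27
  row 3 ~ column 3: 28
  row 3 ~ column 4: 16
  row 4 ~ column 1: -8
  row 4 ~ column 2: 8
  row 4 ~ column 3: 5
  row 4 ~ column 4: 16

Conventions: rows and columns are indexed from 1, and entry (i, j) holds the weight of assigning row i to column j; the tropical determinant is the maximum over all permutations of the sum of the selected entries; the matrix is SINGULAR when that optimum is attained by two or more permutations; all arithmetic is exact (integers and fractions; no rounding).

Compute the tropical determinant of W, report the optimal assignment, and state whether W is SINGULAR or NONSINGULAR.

σ = (1, 2, 3, 4): 2 + 20 + 28 + 16 = 66
σ = (1, 2, 4, 3): 2 + 20 + 16 + 5 = 43
σ = (1, 3, 2, 4): 2 + (-1) + 27 + 16 = 44
σ = (1, 3, 4, 2): 2 + (-1) + 16 + 8 = 25
σ = (1, 4, 2, 3): 2 + 10 + 27 + 5 = 44
σ = (1, 4, 3, 2): 2 + 10 + 28 + 8 = 48
σ = (2, 1, 3, 4): 1 + (-2) + 28 + 16 = 43
σ = (2, 1, 4, 3): 1 + (-2) + 16 + 5 = 20
σ = (2, 3, 1, 4): 1 + (-1) + (-4) + 16 = 12
σ = (2, 3, 4, 1): 1 + (-1) + 16 + (-8) = 8
σ = (2, 4, 1, 3): 1 + 10 + (-4) + 5 = 12
σ = (2, 4, 3, 1): 1 + 10 + 28 + (-8) = 31
σ = (3, 1, 2, 4): 25 + (-2) + 27 + 16 = 66
σ = (3, 1, 4, 2): 25 + (-2) + 16 + 8 = 47
σ = (3, 2, 1, 4): 25 + 20 + (-4) + 16 = 57
σ = (3, 2, 4, 1): 25 + 20 + 16 + (-8) = 53
σ = (3, 4, 1, 2): 25 + 10 + (-4) + 8 = 39
σ = (3, 4, 2, 1): 25 + 10 + 27 + (-8) = 54
σ = (4, 1, 2, 3): (-6) + (-2) + 27 + 5 = 24
σ = (4, 1, 3, 2): (-6) + (-2) + 28 + 8 = 28
σ = (4, 2, 1, 3): (-6) + 20 + (-4) + 5 = 15
σ = (4, 2, 3, 1): (-6) + 20 + 28 + (-8) = 34
σ = (4, 3, 1, 2): (-6) + (-1) + (-4) + 8 = -3
σ = (4, 3, 2, 1): (-6) + (-1) + 27 + (-8) = 12
Optimal value attained by: σ = (1, 2, 3, 4).
Answer: det⊕(W) = 66; verdict: SINGULAR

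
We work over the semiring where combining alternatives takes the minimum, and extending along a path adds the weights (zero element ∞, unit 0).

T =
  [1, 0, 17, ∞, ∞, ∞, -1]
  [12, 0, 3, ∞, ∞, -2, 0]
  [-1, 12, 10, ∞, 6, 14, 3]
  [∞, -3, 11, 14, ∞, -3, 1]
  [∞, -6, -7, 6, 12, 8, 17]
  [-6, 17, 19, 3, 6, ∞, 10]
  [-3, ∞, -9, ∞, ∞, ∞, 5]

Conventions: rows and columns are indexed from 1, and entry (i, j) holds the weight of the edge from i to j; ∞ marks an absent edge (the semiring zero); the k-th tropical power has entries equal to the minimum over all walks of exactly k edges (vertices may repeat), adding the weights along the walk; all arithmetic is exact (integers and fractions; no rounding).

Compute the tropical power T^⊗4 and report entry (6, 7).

T^⊗2:
  [-4, 0, -10, ∞, 23, -2, 0]
  [-8, 0, -9, 1, 4, -2, 0]
  [0, -1, -6, 12, 16, 10, -2]
  [-9, -3, -8, 0, 3, -5, -3]
  [-8, -6, -3, 11, -1, -8, -6]
  [-5, -6, -1, 12, 18, 0, -7]
  [-10, -3, -4, ∞, -3, 5, -6]
T^⊗3:
  [-11, -4, -9, 1, -4, -2, -7]
  [-10, -8, -9, 1, -3, -2, -9]
  [-7, -1, -11, 13, 0, -3, -3]
  [-11, -9, -12, -2, -2, -5, -10]
  [-14, -8, -15, -5, -2, -8, -9]
  [-10, -6, -16, 3, 5, -8, -6]
  [-9, -10, -15, 3, 2, -5, -11]
T^⊗4:
  [-10, -11, -16, 1, -3, -6, -12]
  [-12, -10, -18, 1, -3, -10, -11]
  [-12, -7, -12, 0, -5, -3, -8]
  [-13, -11, -19, -2, -6, -11, -12]
  [-16, -14, -18, -5, -9, -10, -15]
  [-17, -10, -15, -5, -10, -8, -13]
  [-16, -10, -20, -2, -9, -12, -12]
Key observation: the optimum is the walk 6->1->7->3->7, with weight (-6) + (-1) + (-9) + 3 = -13.
Optimal value attained by: walk 6->1->7->3->7.
Answer: (T^⊗4)[6][7] = -13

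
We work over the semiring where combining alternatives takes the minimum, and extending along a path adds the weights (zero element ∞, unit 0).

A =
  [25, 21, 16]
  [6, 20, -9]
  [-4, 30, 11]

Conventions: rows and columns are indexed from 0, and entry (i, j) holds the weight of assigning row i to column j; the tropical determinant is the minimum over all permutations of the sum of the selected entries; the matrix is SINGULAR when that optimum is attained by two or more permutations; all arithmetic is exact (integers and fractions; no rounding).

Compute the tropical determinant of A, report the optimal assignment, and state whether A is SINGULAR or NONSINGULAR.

σ = (0, 1, 2): 25 + 20 + 11 = 56
σ = (0, 2, 1): 25 + (-9) + 30 = 46
σ = (1, 0, 2): 21 + 6 + 11 = 38
σ = (1, 2, 0): 21 + (-9) + (-4) = 8
σ = (2, 0, 1): 16 + 6 + 30 = 52
σ = (2, 1, 0): 16 + 20 + (-4) = 32
Optimal value attained by: σ = (1, 2, 0).
Answer: det⊕(A) = 8; verdict: NONSINGULAR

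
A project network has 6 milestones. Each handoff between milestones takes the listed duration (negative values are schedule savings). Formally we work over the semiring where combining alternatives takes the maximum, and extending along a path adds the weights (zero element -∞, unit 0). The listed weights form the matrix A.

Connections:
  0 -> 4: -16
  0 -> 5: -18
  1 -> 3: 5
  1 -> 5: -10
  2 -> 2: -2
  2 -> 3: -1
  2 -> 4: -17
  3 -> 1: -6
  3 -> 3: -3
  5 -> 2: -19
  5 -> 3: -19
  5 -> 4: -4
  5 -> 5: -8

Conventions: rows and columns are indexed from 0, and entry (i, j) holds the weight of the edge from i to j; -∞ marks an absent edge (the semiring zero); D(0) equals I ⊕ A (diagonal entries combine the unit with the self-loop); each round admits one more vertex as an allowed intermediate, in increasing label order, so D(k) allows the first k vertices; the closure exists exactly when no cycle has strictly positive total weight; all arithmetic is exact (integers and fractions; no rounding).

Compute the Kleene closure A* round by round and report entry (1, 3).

D(0):
  [0, -∞, -∞, -∞, -16, -18]
  [-∞, 0, -∞, 5, -∞, -10]
  [-∞, -∞, 0, -1, -17, -∞]
  [-∞, -6, -∞, 0, -∞, -∞]
  [-∞, -∞, -∞, -∞, 0, -∞]
  [-∞, -∞, -19, -19, -4, 0]
D(1):
  [0, -∞, -∞, -∞, -16, -18]
  [-∞, 0, -∞, 5, -∞, -10]
  [-∞, -∞, 0, -1, -17, -∞]
  [-∞, -6, -∞, 0, -∞, -∞]
  [-∞, -∞, -∞, -∞, 0, -∞]
  [-∞, -∞, -19, -19, -4, 0]
D(2):
  [0, -∞, -∞, -∞, -16, -18]
  [-∞, 0, -∞, 5, -∞, -10]
  [-∞, -∞, 0, -1, -17, -∞]
  [-∞, -6, -∞, 0, -∞, -16]
  [-∞, -∞, -∞, -∞, 0, -∞]
  [-∞, -∞, -19, -19, -4, 0]
D(3):
  [0, -∞, -∞, -∞, -16, -18]
  [-∞, 0, -∞, 5, -∞, -10]
  [-∞, -∞, 0, -1, -17, -∞]
  [-∞, -6, -∞, 0, -∞, -16]
  [-∞, -∞, -∞, -∞, 0, -∞]
  [-∞, -∞, -19, -19, -4, 0]
D(4):
  [0, -∞, -∞, -∞, -16, -18]
  [-∞, 0, -∞, 5, -∞, -10]
  [-∞, -7, 0, -1, -17, -17]
  [-∞, -6, -∞, 0, -∞, -16]
  [-∞, -∞, -∞, -∞, 0, -∞]
  [-∞, -25, -19, -19, -4, 0]
D(5):
  [0, -∞, -∞, -∞, -16, -18]
  [-∞, 0, -∞, 5, -∞, -10]
  [-∞, -7, 0, -1, -17, -17]
  [-∞, -6, -∞, 0, -∞, -16]
  [-∞, -∞, -∞, -∞, 0, -∞]
  [-∞, -25, -19, -19, -4, 0]
D(6):
  [0, -43, -37, -37, -16, -18]
  [-∞, 0, -29, 5, -14, -10]
  [-∞, -7, 0, -1, -17, -17]
  [-∞, -6, -35, 0, -20, -16]
  [-∞, -∞, -∞, -∞, 0, -∞]
  [-∞, -25, -19, -19, -4, 0]
Answer: A*[1][3] = 5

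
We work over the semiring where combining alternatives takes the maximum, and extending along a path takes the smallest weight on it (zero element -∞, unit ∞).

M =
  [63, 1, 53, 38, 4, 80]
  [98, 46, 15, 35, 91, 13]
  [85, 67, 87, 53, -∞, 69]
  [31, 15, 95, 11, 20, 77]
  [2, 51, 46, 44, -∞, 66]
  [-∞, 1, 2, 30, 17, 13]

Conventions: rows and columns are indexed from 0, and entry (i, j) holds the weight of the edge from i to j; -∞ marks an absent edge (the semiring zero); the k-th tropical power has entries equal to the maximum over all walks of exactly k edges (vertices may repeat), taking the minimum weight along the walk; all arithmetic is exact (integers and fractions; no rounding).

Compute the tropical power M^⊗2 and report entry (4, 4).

M^⊗2:
  [63, 53, 53, 53, 20, 63]
  [63, 51, 53, 44, 46, 80]
  [85, 67, 87, 53, 67, 80]
  [85, 67, 87, 53, 17, 69]
  [51, 46, 46, 46, 51, 46]
  [30, 17, 30, 17, 20, 30]
Key observation: the optimum is the walk 4->1->4, with weight 51 min 91 = 51.
Optimal value attained by: walk 4->1->4.
Answer: (M^⊗2)[4][4] = 51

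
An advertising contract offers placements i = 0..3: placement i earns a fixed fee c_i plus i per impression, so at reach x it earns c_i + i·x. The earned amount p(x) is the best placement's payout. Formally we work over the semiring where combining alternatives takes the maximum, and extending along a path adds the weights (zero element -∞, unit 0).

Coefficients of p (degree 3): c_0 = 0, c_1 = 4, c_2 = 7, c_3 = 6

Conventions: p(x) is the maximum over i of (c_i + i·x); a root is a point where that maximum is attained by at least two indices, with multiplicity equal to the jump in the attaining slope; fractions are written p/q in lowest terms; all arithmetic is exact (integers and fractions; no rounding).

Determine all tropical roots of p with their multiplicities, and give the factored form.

hull edge (i=0, c=0) to (i=1, c=4): slope 4, span 1
hull edge (i=1, c=4) to (i=2, c=7): slope 3, span 1
hull edge (i=2, c=7) to (i=3, c=6): slope -1, span 1
Factored form: p(x) = 6 ⊗ (x ⊕ (-4)) ⊗ (x ⊕ (-3)) ⊗ (x ⊕ 1)
Answer: roots = -4 (mult 1), -3 (mult 1), 1 (mult 1)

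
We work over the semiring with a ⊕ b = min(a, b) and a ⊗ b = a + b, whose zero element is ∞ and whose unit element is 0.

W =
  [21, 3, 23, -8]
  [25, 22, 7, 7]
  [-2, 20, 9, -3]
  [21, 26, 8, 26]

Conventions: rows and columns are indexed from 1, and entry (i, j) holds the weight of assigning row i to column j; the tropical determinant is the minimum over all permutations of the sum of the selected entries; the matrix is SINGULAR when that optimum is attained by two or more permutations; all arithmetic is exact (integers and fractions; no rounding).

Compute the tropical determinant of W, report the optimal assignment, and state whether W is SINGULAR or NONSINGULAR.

σ = (1, 2, 3, 4): 21 + 22 + 9 + 26 = 78
σ = (1, 2, 4, 3): 21 + 22 + (-3) + 8 = 48
σ = (1, 3, 2, 4): 21 + 7 + 20 + 26 = 74
σ = (1, 3, 4, 2): 21 + 7 + (-3) + 26 = 51
σ = (1, 4, 2, 3): 21 + 7 + 20 + 8 = 56
σ = (1, 4, 3, 2): 21 + 7 + 9 + 26 = 63
σ = (2, 1, 3, 4): 3 + 25 + 9 + 26 = 63
σ = (2, 1, 4, 3): 3 + 25 + (-3) + 8 = 33
σ = (2, 3, 1, 4): 3 + 7 + (-2) + 26 = 34
σ = (2, 3, 4, 1): 3 + 7 + (-3) + 21 = 28
σ = (2, 4, 1, 3): 3 + 7 + (-2) + 8 = 16
σ = (2, 4, 3, 1): 3 + 7 + 9 + 21 = 40
σ = (3, 1, 2, 4): 23 + 25 + 20 + 26 = 94
σ = (3, 1, 4, 2): 23 + 25 + (-3) + 26 = 71
σ = (3, 2, 1, 4): 23 + 22 + (-2) + 26 = 69
σ = (3, 2, 4, 1): 23 + 22 + (-3) + 21 = 63
σ = (3, 4, 1, 2): 23 + 7 + (-2) + 26 = 54
σ = (3, 4, 2, 1): 23 + 7 + 20 + 21 = 71
σ = (4, 1, 2, 3): (-8) + 25 + 20 + 8 = 45
σ = (4, 1, 3, 2): (-8) + 25 + 9 + 26 = 52
σ = (4, 2, 1, 3): (-8) + 22 + (-2) + 8 = 20
σ = (4, 2, 3, 1): (-8) + 22 + 9 + 21 = 44
σ = (4, 3, 1, 2): (-8) + 7 + (-2) + 26 = 23
σ = (4, 3, 2, 1): (-8) + 7 + 20 + 21 = 40
Optimal value attained by: σ = (2, 4, 1, 3).
Answer: det⊕(W) = 16; verdict: NONSINGULAR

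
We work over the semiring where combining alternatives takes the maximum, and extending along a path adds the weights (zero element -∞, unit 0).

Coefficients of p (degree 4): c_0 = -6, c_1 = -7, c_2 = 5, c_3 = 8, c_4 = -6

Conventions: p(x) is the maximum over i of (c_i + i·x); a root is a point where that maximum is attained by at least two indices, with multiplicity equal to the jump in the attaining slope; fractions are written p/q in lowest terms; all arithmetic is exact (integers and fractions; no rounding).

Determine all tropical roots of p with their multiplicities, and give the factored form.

hull edge (i=0, c=-6) to (i=2, c=5): slope 11/2, span 2
hull edge (i=2, c=5) to (i=3, c=8): slope 3, span 1
hull edge (i=3, c=8) to (i=4, c=-6): slope -14, span 1
Factored form: p(x) = -6 ⊗ (x ⊕ (-11/2)) ⊗ (x ⊕ (-11/2)) ⊗ (x ⊕ (-3)) ⊗ (x ⊕ 14)
Answer: roots = -11/2 (mult 2), -3 (mult 1), 14 (mult 1)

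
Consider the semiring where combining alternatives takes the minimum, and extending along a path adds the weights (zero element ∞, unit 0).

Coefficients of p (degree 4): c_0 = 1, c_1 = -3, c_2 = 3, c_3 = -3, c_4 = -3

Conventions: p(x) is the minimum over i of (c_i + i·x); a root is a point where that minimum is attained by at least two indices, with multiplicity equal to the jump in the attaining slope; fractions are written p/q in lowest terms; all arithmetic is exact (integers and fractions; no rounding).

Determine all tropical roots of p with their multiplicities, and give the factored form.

hull edge (i=0, c=1) to (i=1, c=-3): slope -4, span 1
hull edge (i=1, c=-3) to (i=4, c=-3): slope 0, span 3
Factored form: p(x) = -3 ⊗ (x ⊕ 0) ⊗ (x ⊕ 0) ⊗ (x ⊕ 0) ⊗ (x ⊕ 4)
Answer: roots = 0 (mult 3), 4 (mult 1)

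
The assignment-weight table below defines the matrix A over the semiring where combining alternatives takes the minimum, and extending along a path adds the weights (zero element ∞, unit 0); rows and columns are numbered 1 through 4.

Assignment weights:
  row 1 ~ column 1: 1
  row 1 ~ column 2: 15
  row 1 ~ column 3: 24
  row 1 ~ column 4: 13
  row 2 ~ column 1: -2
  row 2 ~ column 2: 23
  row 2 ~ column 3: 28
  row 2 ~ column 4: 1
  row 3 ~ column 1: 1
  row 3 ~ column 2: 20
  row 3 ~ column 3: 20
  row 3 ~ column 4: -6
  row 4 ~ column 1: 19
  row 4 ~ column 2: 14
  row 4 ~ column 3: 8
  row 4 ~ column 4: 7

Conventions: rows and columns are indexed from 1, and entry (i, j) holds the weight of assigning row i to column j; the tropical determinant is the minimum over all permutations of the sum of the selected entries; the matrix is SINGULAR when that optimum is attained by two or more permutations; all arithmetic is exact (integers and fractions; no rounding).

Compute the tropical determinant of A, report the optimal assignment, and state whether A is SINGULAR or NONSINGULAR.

σ = (1, 2, 3, 4): 1 + 23 + 20 + 7 = 51
σ = (1, 2, 4, 3): 1 + 23 + (-6) + 8 = 26
σ = (1, 3, 2, 4): 1 + 28 + 20 + 7 = 56
σ = (1, 3, 4, 2): 1 + 28 + (-6) + 14 = 37
σ = (1, 4, 2, 3): 1 + 1 + 20 + 8 = 30
σ = (1, 4, 3, 2): 1 + 1 + 20 + 14 = 36
σ = (2, 1, 3, 4): 15 + (-2) + 20 + 7 = 40
σ = (2, 1, 4, 3): 15 + (-2) + (-6) + 8 = 15
σ = (2, 3, 1, 4): 15 + 28 + 1 + 7 = 51
σ = (2, 3, 4, 1): 15 + 28 + (-6) + 19 = 56
σ = (2, 4, 1, 3): 15 + 1 + 1 + 8 = 25
σ = (2, 4, 3, 1): 15 + 1 + 20 + 19 = 55
σ = (3, 1, 2, 4): 24 + (-2) + 20 + 7 = 49
σ = (3, 1, 4, 2): 24 + (-2) + (-6) + 14 = 30
σ = (3, 2, 1, 4): 24 + 23 + 1 + 7 = 55
σ = (3, 2, 4, 1): 24 + 23 + (-6) + 19 = 60
σ = (3, 4, 1, 2): 24 + 1 + 1 + 14 = 40
σ = (3, 4, 2, 1): 24 + 1 + 20 + 19 = 64
σ = (4, 1, 2, 3): 13 + (-2) + 20 + 8 = 39
σ = (4, 1, 3, 2): 13 + (-2) + 20 + 14 = 45
σ = (4, 2, 1, 3): 13 + 23 + 1 + 8 = 45
σ = (4, 2, 3, 1): 13 + 23 + 20 + 19 = 75
σ = (4, 3, 1, 2): 13 + 28 + 1 + 14 = 56
σ = (4, 3, 2, 1): 13 + 28 + 20 + 19 = 80
Optimal value attained by: σ = (2, 1, 4, 3).
Answer: det⊕(A) = 15; verdict: NONSINGULAR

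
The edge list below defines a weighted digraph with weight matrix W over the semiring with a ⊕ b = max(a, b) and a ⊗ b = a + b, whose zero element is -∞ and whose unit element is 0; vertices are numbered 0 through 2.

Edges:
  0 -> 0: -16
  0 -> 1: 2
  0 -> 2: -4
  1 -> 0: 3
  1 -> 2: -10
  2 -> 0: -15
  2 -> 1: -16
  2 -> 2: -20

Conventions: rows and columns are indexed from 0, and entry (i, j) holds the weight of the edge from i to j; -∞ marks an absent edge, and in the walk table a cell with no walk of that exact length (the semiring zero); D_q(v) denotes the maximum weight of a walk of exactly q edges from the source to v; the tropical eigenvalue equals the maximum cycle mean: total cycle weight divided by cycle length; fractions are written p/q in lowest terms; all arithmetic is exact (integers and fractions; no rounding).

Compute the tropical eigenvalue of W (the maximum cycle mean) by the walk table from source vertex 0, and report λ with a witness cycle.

q=0: [0, -∞, -∞]
q=1: [-16, 2, -4]
q=2: [5, -14, -8]
q=3: [-11, 7, 1]
Optimal cycle mean attained by: cycle 0->1->0, total 2 + 3, length 2.
Answer: λ = 5/2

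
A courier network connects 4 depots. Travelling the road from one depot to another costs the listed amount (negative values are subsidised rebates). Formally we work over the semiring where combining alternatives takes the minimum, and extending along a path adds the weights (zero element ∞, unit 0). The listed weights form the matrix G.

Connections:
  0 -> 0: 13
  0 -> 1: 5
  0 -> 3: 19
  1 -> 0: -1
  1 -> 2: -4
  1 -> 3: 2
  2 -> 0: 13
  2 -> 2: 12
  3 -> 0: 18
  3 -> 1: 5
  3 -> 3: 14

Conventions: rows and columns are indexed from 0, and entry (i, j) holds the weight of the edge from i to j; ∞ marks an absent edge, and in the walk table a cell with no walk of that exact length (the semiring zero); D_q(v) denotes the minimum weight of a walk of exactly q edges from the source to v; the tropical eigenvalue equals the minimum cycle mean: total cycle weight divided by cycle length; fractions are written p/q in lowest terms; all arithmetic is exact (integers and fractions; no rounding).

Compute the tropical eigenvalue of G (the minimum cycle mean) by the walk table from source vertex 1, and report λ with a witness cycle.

q=0: [∞, 0, ∞, ∞]
q=1: [-1, ∞, -4, 2]
q=2: [9, 4, 8, 16]
q=3: [3, 14, 0, 6]
q=4: [13, 8, 10, 16]
Optimal cycle mean attained by: cycle 0->1->0, total 5 + (-1), length 2.
Answer: λ = 2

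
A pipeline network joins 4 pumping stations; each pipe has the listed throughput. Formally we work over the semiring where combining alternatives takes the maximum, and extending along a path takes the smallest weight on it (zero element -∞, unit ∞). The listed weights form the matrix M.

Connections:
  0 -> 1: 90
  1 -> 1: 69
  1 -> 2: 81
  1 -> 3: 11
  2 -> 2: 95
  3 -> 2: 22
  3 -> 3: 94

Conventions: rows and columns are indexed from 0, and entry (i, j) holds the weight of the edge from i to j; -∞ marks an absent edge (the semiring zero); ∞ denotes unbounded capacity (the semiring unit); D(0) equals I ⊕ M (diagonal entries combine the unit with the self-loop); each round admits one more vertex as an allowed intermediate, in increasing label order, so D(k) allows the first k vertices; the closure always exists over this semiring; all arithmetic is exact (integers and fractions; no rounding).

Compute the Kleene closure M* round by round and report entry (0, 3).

D(0):
  [∞, 90, -∞, -∞]
  [-∞, ∞, 81, 11]
  [-∞, -∞, ∞, -∞]
  [-∞, -∞, 22, ∞]
D(1):
  [∞, 90, -∞, -∞]
  [-∞, ∞, 81, 11]
  [-∞, -∞, ∞, -∞]
  [-∞, -∞, 22, ∞]
D(2):
  [∞, 90, 81, 11]
  [-∞, ∞, 81, 11]
  [-∞, -∞, ∞, -∞]
  [-∞, -∞, 22, ∞]
D(3):
  [∞, 90, 81, 11]
  [-∞, ∞, 81, 11]
  [-∞, -∞, ∞, -∞]
  [-∞, -∞, 22, ∞]
D(4):
  [∞, 90, 81, 11]
  [-∞, ∞, 81, 11]
  [-∞, -∞, ∞, -∞]
  [-∞, -∞, 22, ∞]
Answer: M*[0][3] = 11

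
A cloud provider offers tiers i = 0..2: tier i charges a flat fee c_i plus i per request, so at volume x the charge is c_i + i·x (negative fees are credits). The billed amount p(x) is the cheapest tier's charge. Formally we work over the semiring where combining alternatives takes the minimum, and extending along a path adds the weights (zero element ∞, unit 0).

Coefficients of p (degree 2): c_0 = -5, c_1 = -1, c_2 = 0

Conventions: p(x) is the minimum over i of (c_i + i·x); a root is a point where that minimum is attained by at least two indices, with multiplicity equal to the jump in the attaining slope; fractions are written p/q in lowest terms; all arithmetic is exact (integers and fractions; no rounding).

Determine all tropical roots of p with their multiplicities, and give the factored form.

hull edge (i=0, c=-5) to (i=2, c=0): slope 5/2, span 2
Factored form: p(x) = 0 ⊗ (x ⊕ (-5/2)) ⊗ (x ⊕ (-5/2))
Answer: roots = -5/2 (mult 2)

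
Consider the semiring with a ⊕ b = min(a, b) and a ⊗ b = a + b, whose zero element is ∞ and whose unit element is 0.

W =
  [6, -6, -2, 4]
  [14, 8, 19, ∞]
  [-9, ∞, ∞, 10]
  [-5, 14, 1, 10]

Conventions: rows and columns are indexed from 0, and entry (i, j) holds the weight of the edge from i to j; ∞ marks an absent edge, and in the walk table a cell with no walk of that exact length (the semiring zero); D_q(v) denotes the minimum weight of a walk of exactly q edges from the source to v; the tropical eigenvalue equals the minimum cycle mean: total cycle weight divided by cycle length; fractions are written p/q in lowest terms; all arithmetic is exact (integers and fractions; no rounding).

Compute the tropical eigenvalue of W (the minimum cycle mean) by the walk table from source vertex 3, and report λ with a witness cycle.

q=0: [∞, ∞, ∞, 0]
q=1: [-5, 14, 1, 10]
q=2: [-8, -11, -7, -1]
q=3: [-16, -14, -10, -4]
q=4: [-19, -22, -18, -12]
Optimal cycle mean attained by: cycle 0->2->0, total (-2) + (-9), length 2.
Answer: λ = -11/2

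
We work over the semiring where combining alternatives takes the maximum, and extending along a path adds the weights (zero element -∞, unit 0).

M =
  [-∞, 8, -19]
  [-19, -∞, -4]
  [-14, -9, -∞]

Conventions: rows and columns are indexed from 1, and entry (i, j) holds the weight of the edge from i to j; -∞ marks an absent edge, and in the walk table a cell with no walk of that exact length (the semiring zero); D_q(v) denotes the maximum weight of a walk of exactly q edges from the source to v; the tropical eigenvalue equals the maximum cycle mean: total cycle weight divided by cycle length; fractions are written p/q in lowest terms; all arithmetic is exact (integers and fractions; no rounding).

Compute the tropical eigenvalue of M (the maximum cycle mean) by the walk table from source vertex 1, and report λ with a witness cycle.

q=0: [0, -∞, -∞]
q=1: [-∞, 8, -19]
q=2: [-11, -28, 4]
q=3: [-10, -3, -30]
Optimal cycle mean attained by: cycle 1->2->3->1, total 8 + (-4) + (-14), length 3.
Answer: λ = -10/3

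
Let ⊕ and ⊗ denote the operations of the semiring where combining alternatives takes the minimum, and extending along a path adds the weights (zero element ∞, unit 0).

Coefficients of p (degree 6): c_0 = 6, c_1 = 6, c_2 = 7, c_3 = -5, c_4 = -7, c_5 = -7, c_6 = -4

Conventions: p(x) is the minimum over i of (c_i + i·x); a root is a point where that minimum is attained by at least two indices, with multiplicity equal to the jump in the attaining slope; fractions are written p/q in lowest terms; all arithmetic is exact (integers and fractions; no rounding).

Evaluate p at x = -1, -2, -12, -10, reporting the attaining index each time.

p(-1) = min(6+0·(-1)=6, 6+1·(-1)=5, 7+2·(-1)=5, -5+3·(-1)=-8, -7+4·(-1)=-11, -7+5·(-1)=-12, -4+6·(-1)=-10) = -12 (attained by i=5)
p(-2) = min(6+0·(-2)=6, 6+1·(-2)=4, 7+2·(-2)=3, -5+3·(-2)=-11, -7+4·(-2)=-15, -7+5·(-2)=-17, -4+6·(-2)=-16) = -17 (attained by i=5)
p(-12) = min(6+0·(-12)=6, 6+1·(-12)=-6, 7+2·(-12)=-17, -5+3·(-12)=-41, -7+4·(-12)=-55, -7+5·(-12)=-67, -4+6·(-12)=-76) = -76 (attained by i=6)
p(-10) = min(6+0·(-10)=6, 6+1·(-10)=-4, 7+2·(-10)=-13, -5+3·(-10)=-35, -7+4·(-10)=-47, -7+5·(-10)=-57, -4+6·(-10)=-64) = -64 (attained by i=6)
Answer: p(-1) = -12; p(-2) = -17; p(-12) = -76; p(-10) = -64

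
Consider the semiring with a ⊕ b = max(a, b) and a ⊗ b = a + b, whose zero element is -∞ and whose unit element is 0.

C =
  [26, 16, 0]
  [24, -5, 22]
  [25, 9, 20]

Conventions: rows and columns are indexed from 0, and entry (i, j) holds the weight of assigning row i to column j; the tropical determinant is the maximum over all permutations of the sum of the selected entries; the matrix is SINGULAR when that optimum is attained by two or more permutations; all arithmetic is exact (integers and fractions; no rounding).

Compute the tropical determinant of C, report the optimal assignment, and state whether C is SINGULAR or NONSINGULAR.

σ = (0, 1, 2): 26 + (-5) + 20 = 41
σ = (0, 2, 1): 26 + 22 + 9 = 57
σ = (1, 0, 2): 16 + 24 + 20 = 60
σ = (1, 2, 0): 16 + 22 + 25 = 63
σ = (2, 0, 1): 0 + 24 + 9 = 33
σ = (2, 1, 0): 0 + (-5) + 25 = 20
Optimal value attained by: σ = (1, 2, 0).
Answer: det⊕(C) = 63; verdict: NONSINGULAR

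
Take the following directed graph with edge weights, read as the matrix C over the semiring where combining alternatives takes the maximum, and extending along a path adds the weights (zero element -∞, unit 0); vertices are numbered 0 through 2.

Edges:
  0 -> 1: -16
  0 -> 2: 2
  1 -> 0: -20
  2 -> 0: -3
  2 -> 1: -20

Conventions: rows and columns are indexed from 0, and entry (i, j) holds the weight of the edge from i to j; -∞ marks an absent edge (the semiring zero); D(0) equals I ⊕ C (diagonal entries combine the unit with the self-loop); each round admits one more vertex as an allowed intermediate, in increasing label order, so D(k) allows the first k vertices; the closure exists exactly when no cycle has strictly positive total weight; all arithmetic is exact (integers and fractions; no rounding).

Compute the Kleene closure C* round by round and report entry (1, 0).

D(0):
  [0, -16, 2]
  [-20, 0, -∞]
  [-3, -20, 0]
D(1):
  [0, -16, 2]
  [-20, 0, -18]
  [-3, -19, 0]
D(2):
  [0, -16, 2]
  [-20, 0, -18]
  [-3, -19, 0]
D(3):
  [0, -16, 2]
  [-20, 0, -18]
  [-3, -19, 0]
Answer: C*[1][0] = -20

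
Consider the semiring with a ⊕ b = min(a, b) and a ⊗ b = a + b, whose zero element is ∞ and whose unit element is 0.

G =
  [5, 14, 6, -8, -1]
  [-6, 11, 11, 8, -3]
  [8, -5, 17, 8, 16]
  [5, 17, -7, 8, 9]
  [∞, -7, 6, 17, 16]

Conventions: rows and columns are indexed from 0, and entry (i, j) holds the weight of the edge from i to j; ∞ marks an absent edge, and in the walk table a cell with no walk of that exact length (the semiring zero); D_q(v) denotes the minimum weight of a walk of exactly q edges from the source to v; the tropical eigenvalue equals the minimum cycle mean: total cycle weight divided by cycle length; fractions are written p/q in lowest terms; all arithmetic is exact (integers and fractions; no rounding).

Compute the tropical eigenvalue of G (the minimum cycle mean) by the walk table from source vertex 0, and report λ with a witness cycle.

q=0: [0, ∞, ∞, ∞, ∞]
q=1: [5, 14, 6, -8, -1]
q=2: [-3, -8, -15, -3, 1]
q=3: [-14, -20, -10, -11, -11]
q=4: [-26, -18, -18, -22, -23]
q=5: [-24, -30, -29, -34, -27]
Optimal cycle mean attained by: cycle 0->3->2->1->0, total (-8) + (-7) + (-5) + (-6), length 4.
Answer: λ = -13/2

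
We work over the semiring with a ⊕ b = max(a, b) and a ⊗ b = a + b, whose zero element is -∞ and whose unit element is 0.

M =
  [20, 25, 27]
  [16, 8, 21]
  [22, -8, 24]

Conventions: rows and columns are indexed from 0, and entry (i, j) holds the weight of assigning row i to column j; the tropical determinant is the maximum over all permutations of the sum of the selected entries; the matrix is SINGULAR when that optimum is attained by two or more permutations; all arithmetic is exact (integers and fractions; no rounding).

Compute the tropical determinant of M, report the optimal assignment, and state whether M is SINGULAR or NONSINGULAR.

σ = (0, 1, 2): 20 + 8 + 24 = 52
σ = (0, 2, 1): 20 + 21 + (-8) = 33
σ = (1, 0, 2): 25 + 16 + 24 = 65
σ = (1, 2, 0): 25 + 21 + 22 = 68
σ = (2, 0, 1): 27 + 16 + (-8) = 35
σ = (2, 1, 0): 27 + 8 + 22 = 57
Optimal value attained by: σ = (1, 2, 0).
Answer: det⊕(M) = 68; verdict: NONSINGULAR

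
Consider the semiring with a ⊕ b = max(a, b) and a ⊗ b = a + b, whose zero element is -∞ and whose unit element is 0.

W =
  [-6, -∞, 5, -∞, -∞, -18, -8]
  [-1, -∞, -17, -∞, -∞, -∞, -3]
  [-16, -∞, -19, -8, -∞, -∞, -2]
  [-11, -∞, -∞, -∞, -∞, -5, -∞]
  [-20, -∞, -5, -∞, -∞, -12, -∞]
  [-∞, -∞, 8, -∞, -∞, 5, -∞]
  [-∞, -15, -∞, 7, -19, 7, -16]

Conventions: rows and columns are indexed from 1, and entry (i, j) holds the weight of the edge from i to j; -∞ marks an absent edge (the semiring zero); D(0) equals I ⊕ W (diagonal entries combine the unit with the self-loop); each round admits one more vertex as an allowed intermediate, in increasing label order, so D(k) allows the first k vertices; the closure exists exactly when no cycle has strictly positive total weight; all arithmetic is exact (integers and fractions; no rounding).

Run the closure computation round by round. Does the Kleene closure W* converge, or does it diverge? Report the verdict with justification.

Detection: at round 0, diagonal entry (6, 6) turns strictly positive.
Key observation: the cycle 6->6 has total weight 5, which is strictly positive.
Answer: DIVERGES — positive cycle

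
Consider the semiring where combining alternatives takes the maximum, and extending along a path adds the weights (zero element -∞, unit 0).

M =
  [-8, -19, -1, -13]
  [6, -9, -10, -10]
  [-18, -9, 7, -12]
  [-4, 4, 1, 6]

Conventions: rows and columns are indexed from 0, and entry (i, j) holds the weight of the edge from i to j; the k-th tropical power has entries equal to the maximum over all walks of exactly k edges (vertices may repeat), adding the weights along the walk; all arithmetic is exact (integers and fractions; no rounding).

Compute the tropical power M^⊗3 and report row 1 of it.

M^⊗2:
  [-13, -9, 6, -7]
  [-2, -6, 5, -4]
  [-3, -2, 14, -5]
  [10, 10, 8, 12]
M^⊗3:
  [-3, -3, 13, -1]
  [0, 0, 12, 2]
  [4, 5, 21, 2]
  [16, 16, 15, 18]
Answer: row 1 of M^⊗3 = [0, 0, 12, 2]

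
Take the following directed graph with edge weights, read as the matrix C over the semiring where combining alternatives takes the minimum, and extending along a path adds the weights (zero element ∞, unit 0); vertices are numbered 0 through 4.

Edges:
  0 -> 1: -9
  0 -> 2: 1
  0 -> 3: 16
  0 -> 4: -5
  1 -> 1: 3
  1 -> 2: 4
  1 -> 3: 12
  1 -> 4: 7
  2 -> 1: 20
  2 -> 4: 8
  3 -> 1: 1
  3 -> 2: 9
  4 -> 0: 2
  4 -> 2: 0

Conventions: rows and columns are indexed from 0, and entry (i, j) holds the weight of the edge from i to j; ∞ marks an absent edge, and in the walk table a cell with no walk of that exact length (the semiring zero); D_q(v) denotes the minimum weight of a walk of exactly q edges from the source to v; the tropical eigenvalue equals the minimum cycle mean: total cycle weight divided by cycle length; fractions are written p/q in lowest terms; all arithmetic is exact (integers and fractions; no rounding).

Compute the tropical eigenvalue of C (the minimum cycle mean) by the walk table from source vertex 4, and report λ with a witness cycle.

q=0: [∞, ∞, ∞, ∞, 0]
q=1: [2, ∞, 0, ∞, ∞]
q=2: [∞, -7, 3, 18, -3]
q=3: [-1, -4, -3, 5, 0]
q=4: [2, -10, 0, 8, -6]
q=5: [-4, -7, -6, 2, -3]
Optimal cycle mean attained by: cycle 0->4->0, total (-5) + 2, length 2.
Answer: λ = -3/2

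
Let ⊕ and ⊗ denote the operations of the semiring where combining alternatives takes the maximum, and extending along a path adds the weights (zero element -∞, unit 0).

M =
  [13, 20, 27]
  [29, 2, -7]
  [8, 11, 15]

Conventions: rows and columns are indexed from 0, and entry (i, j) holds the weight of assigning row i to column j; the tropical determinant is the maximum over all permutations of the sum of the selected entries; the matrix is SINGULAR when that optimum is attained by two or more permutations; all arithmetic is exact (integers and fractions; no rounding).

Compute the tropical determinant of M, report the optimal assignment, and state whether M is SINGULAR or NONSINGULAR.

σ = (0, 1, 2): 13 + 2 + 15 = 30
σ = (0, 2, 1): 13 + (-7) + 11 = 17
σ = (1, 0, 2): 20 + 29 + 15 = 64
σ = (1, 2, 0): 20 + (-7) + 8 = 21
σ = (2, 0, 1): 27 + 29 + 11 = 67
σ = (2, 1, 0): 27 + 2 + 8 = 37
Optimal value attained by: σ = (2, 0, 1).
Answer: det⊕(M) = 67; verdict: NONSINGULAR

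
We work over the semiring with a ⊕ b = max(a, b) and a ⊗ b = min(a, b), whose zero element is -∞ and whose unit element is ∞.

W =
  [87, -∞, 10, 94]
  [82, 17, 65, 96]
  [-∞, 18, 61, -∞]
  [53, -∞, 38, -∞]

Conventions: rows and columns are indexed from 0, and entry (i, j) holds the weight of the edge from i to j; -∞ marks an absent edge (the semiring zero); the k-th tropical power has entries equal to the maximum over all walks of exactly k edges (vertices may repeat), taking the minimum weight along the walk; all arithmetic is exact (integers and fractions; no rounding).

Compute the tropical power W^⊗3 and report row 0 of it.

W^⊗2:
  [87, 10, 38, 87]
  [82, 18, 61, 82]
  [18, 18, 61, 18]
  [53, 18, 38, 53]
W^⊗3:
  [87, 18, 38, 87]
  [82, 18, 61, 82]
  [18, 18, 61, 18]
  [53, 18, 38, 53]
Answer: row 0 of W^⊗3 = [87, 18, 38, 87]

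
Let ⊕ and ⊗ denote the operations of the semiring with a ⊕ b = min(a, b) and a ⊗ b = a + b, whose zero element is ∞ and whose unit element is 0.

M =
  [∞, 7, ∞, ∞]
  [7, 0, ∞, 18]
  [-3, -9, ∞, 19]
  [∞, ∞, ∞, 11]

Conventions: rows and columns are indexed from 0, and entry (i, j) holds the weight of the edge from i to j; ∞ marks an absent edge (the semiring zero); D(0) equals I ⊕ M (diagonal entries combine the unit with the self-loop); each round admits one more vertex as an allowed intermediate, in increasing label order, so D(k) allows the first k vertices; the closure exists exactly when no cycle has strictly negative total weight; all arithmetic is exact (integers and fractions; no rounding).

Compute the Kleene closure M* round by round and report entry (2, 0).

D(0):
  [0, 7, ∞, ∞]
  [7, 0, ∞, 18]
  [-3, -9, 0, 19]
  [∞, ∞, ∞, 0]
D(1):
  [0, 7, ∞, ∞]
  [7, 0, ∞, 18]
  [-3, -9, 0, 19]
  [∞, ∞, ∞, 0]
D(2):
  [0, 7, ∞, 25]
  [7, 0, ∞, 18]
  [-3, -9, 0, 9]
  [∞, ∞, ∞, 0]
D(3):
  [0, 7, ∞, 25]
  [7, 0, ∞, 18]
  [-3, -9, 0, 9]
  [∞, ∞, ∞, 0]
D(4):
  [0, 7, ∞, 25]
  [7, 0, ∞, 18]
  [-3, -9, 0, 9]
  [∞, ∞, ∞, 0]
Answer: M*[2][0] = -3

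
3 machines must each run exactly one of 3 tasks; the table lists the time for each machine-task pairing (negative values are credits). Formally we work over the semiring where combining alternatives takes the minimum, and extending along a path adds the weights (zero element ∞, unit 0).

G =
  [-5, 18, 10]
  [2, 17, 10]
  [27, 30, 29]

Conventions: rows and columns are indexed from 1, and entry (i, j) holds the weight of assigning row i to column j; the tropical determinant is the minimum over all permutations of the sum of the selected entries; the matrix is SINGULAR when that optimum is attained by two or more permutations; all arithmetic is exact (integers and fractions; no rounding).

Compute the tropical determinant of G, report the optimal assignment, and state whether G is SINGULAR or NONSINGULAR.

σ = (1, 2, 3): (-5) + 17 + 29 = 41
σ = (1, 3, 2): (-5) + 10 + 30 = 35
σ = (2, 1, 3): 18 + 2 + 29 = 49
σ = (2, 3, 1): 18 + 10 + 27 = 55
σ = (3, 1, 2): 10 + 2 + 30 = 42
σ = (3, 2, 1): 10 + 17 + 27 = 54
Optimal value attained by: σ = (1, 3, 2).
Answer: det⊕(G) = 35; verdict: NONSINGULAR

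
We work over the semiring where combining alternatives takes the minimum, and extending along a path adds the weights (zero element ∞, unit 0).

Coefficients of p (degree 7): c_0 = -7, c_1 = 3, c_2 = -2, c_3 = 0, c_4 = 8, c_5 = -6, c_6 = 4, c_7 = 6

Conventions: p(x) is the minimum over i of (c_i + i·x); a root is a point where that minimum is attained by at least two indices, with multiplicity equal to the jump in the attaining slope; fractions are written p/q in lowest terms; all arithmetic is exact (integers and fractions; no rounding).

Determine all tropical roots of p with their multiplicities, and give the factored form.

hull edge (i=0, c=-7) to (i=5, c=-6): slope 1/5, span 5
hull edge (i=5, c=-6) to (i=7, c=6): slope 6, span 2
Factored form: p(x) = 6 ⊗ (x ⊕ (-6)) ⊗ (x ⊕ (-6)) ⊗ (x ⊕ (-1/5)) ⊗ (x ⊕ (-1/5)) ⊗ (x ⊕ (-1/5)) ⊗ (x ⊕ (-1/5)) ⊗ (x ⊕ (-1/5))
Answer: roots = -6 (mult 2), -1/5 (mult 5)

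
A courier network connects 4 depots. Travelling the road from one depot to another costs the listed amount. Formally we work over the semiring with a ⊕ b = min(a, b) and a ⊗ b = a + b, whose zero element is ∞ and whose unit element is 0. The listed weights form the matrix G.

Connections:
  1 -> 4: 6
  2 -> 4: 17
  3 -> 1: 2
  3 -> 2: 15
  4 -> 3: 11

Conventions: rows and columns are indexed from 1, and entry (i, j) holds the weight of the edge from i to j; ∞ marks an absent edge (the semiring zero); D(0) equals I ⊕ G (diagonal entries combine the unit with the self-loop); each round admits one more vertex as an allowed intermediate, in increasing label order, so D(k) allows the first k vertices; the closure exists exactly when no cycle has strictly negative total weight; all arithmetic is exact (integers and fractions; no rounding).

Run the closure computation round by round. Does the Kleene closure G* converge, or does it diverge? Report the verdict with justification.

D(0):
  [0, ∞, ∞, 6]
  [∞, 0, ∞, 17]
  [2, 15, 0, ∞]
  [∞, ∞, 11, 0]
D(1):
  [0, ∞, ∞, 6]
  [∞, 0, ∞, 17]
  [2, 15, 0, 8]
  [∞, ∞, 11, 0]
D(2):
  [0, ∞, ∞, 6]
  [∞, 0, ∞, 17]
  [2, 15, 0, 8]
  [∞, ∞, 11, 0]
D(3):
  [0, ∞, ∞, 6]
  [∞, 0, ∞, 17]
  [2, 15, 0, 8]
  [13, 26, 11, 0]
D(4):
  [0, 32, 17, 6]
  [30, 0, 28, 17]
  [2, 15, 0, 8]
  [13, 26, 11, 0]
Key observation: every diagonal entry stays at the unit through all rounds, so no improving cycle exists.
Answer: CONVERGES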